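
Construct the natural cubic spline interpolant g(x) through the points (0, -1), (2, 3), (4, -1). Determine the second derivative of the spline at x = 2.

Let σ_i = g''(x_i). Step sizes h_i = 2, 2; slopes of the chords Δ_i = (y_(i+1) - y_i)/h_i = 2, -2.
  2·σ_0 + 8·σ_1 + 2·σ_2 = 6(Δ_1 - Δ_0) = -24
Natural end conditions: σ_0 = σ_2 = 0.
Solving: σ_0 = 0, σ_1 = -3, σ_2 = 0.

-3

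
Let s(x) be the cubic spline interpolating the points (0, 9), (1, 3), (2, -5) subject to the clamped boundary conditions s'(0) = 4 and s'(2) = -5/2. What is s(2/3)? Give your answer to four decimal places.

6.4630

Write M_i for s''(x_i). With h_i = 1, 1 and divided differences Δ_i = -6, -8, the continuity of s' gives the tridiagonal system
  1·M_0 + 4·M_1 + 1·M_2 = 6(Δ_1 - Δ_0) = -12
Clamped end conditions give two more equations: 2h_0·M_0 + h_0·M_1 = 6(Δ_0 - s'(0)) = -60 and h_1·M_1 + 2h_1·M_2 = 6(s'(2) - Δ_1) = 33.
Forward elimination and back-substitution give M_0 = -121/4, M_1 = 1/2, M_2 = 65/4.
On [0, 1], s(x) = 9 + 4·x - 121/8·x² + 41/8·x³.
With x = 2/3: s(2/3) = 349/54.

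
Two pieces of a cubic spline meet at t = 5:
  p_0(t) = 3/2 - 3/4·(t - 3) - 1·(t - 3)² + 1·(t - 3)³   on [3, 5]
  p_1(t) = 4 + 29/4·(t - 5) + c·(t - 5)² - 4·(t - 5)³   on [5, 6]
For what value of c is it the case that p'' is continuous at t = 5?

5

p_0''(t) = -2 + 6·(t - 3), so p_0''(5) = 10. On the right, p_1''(5) = 2c, so c = 5.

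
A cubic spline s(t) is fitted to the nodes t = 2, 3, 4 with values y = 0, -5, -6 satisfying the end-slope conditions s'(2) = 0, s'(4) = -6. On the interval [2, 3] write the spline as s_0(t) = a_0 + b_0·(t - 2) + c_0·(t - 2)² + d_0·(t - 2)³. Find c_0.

-12

Write σ_i for s''(x_i). With h_i = 1, 1 and divided differences Δ_i = -5, -1, the continuity of s' gives the tridiagonal system
  1·σ_0 + 4·σ_1 + 1·σ_2 = 6(Δ_1 - Δ_0) = 24
Clamped end conditions give two more equations: 2h_0·σ_0 + h_0·σ_1 = 6(Δ_0 - s'(2)) = -30 and h_1·σ_1 + 2h_1·σ_2 = 6(s'(4) - Δ_1) = -30.
Solving the tridiagonal system: σ_0 = -24, σ_1 = 18, σ_2 = -24.
On [2, 3], with s_0(t) = a_0 + b_0·(t - 2) + c_0·(t - 2)² + d_0·(t - 2)³: c_0 = σ_0/2 = -12, d_0 = (σ_1 - σ_0)/(6h_0) = 7, b_0 = Δ_0 - h_0(2σ_0 + σ_1)/6 = 0.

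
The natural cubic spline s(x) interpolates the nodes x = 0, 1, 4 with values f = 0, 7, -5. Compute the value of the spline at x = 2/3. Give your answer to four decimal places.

5.1759

Let M_i = s''(x_i). Step sizes h_i = 1, 3; slopes of the chords Δ_i = (y_(i+1) - y_i)/h_i = 7, -4.
  1·M_0 + 8·M_1 + 3·M_2 = 6(Δ_1 - Δ_0) = -66
Natural end conditions: M_0 = M_2 = 0.
Forward elimination and back-substitution give M_0 = 0, M_1 = -33/4, M_2 = 0.
On [0, 1], s(x) = 0 + 67/8·x + 0·x² - 11/8·x³.
With x = 2/3: s(2/3) = 559/108.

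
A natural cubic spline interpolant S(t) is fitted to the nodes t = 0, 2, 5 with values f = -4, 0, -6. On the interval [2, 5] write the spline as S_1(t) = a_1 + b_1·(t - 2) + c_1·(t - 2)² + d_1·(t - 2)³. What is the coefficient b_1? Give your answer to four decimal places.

With m_i denoting the second derivative at x_i, h_i = 2, 3, and Δ_i = (y_(i+1) − y_i)/h_i = 2, -2:
  2·m_0 + 10·m_1 + 3·m_2 = 6(Δ_1 - Δ_0) = -24
Natural end conditions: m_0 = m_2 = 0.
Hence m_0 = 0, m_1 = -12/5, m_2 = 0.
On [2, 5], with S_1(t) = a_1 + b_1·(t - 2) + c_1·(t - 2)² + d_1·(t - 2)³: c_1 = m_1/2 = -6/5, d_1 = (m_2 - m_1)/(6h_1) = 2/15, b_1 = Δ_1 - h_1(2m_1 + m_2)/6 = 2/5.

0.4000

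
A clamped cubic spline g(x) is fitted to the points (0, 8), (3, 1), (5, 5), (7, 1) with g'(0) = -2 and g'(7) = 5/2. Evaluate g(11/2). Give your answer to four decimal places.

3.8898

With σ_i denoting the second derivative at x_i, h_i = 3, 2, 2, and Δ_i = (y_(i+1) − y_i)/h_i = -7/3, 2, -2:
  3·σ_0 + 10·σ_1 + 2·σ_2 = 6(Δ_1 - Δ_0) = 26
  2·σ_1 + 8·σ_2 + 2·σ_3 = 6(Δ_2 - Δ_1) = -24
Clamped end conditions give two more equations: 2h_0·σ_0 + h_0·σ_1 = 6(Δ_0 - g'(0)) = -2 and h_2·σ_2 + 2h_2·σ_3 = 6(g'(7) - Δ_2) = 27.
Hence σ_0 = -301/111, σ_1 = 176/37, σ_2 = -497/74, σ_3 = 374/37.
On [5, 7], g(x) = 5 - 33/37·(x - 5) - 497/148·(x - 5)² + 415/296·(x - 5)³.
With (x - 5) = 1/2: g(11/2) = 9211/2368.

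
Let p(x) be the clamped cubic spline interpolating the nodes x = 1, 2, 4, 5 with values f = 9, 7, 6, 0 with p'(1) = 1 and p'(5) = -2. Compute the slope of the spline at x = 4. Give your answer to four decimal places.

-5.3000

Put m_i = p'' at the i-th knot. Here h = (1, 2, 1) and Δ = (-2, -1/2, -6), so the interior equations h_(i-1)·m_(i-1) + 2(h_(i-1)+h_i)·m_i + h_i·m_(i+1) = 6(Δ_i − Δ_(i-1)) read
  1·m_0 + 6·m_1 + 2·m_2 = 6(Δ_1 - Δ_0) = 9
  2·m_1 + 6·m_2 + 1·m_3 = 6(Δ_2 - Δ_1) = -33
Clamped end conditions give two more equations: 2h_0·m_0 + h_0·m_1 = 6(Δ_0 - p'(1)) = -18 and h_2·m_2 + 2h_2·m_3 = 6(p'(5) - Δ_2) = 24.
Hence m_0 = -63/5, m_1 = 36/5, m_2 = -54/5, m_3 = 87/5.
On [4, 5], p'(x) = b_2 + 2c_2·(x - 4) + 3d_2·(x - 4)² with b_2 = Δ_2 - h_2(2m_2 + m_3)/6 = -53/10, c_2 = m_2/2 = -27/5, d_2 = (m_3 - m_2)/(6h_2) = 47/10. So p'(4) = -53/10.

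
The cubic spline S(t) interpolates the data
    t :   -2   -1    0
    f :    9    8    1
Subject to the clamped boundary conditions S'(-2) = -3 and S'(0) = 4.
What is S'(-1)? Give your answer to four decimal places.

Write M_i for S''(x_i). With h_i = 1, 1 and divided differences Δ_i = -1, -7, the continuity of S' gives the tridiagonal system
  1·M_0 + 4·M_1 + 1·M_2 = 6(Δ_1 - Δ_0) = -36
Clamped end conditions give two more equations: 2h_0·M_0 + h_0·M_1 = 6(Δ_0 - S'(-2)) = 12 and h_1·M_1 + 2h_1·M_2 = 6(S'(0) - Δ_1) = 66.
Hence M_0 = 37/2, M_1 = -25, M_2 = 91/2.
On [-1, 0], S'(t) = b_1 + 2c_1·(t + 1) + 3d_1·(t + 1)² with b_1 = Δ_1 - h_1(2M_1 + M_2)/6 = -25/4, c_1 = M_1/2 = -25/2, d_1 = (M_2 - M_1)/(6h_1) = 47/4. So S'(-1) = -25/4.

-6.2500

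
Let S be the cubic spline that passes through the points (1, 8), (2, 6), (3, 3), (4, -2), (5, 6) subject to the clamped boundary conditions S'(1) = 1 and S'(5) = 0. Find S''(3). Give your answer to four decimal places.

With M_i denoting the second derivative at x_i, h_i = 1, 1, 1, 1, and Δ_i = (y_(i+1) − y_i)/h_i = -2, -3, -5, 8:
  1·M_0 + 4·M_1 + 1·M_2 = 6(Δ_1 - Δ_0) = -6
  1·M_1 + 4·M_2 + 1·M_3 = 6(Δ_2 - Δ_1) = -12
  1·M_2 + 4·M_3 + 1·M_4 = 6(Δ_3 - Δ_2) = 78
Clamped end conditions give two more equations: 2h_0·M_0 + h_0·M_1 = 6(Δ_0 - S'(1)) = -18 and h_3·M_3 + 2h_3·M_4 = 6(S'(5) - Δ_3) = -48.
Forward elimination and back-substitution give M_0 = -313/28, M_1 = 61/14, M_2 = -49/4, M_3 = 457/14, M_4 = -1129/28.

-12.2500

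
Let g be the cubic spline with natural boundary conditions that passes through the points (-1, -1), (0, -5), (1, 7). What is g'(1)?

Put M_i = g'' at the i-th knot. Here h = (1, 1) and Δ = (-4, 12), so the interior equations h_(i-1)·M_(i-1) + 2(h_(i-1)+h_i)·M_i + h_i·M_(i+1) = 6(Δ_i − Δ_(i-1)) read
  1·M_0 + 4·M_1 + 1·M_2 = 6(Δ_1 - Δ_0) = 96
Natural end conditions: M_0 = M_2 = 0.
Forward elimination and back-substitution give M_0 = 0, M_1 = 24, M_2 = 0.
On [0, 1], g'(t) = b_1 + 2c_1·t + 3d_1·t² with b_1 = Δ_1 - h_1(2M_1 + M_2)/6 = 4, c_1 = M_1/2 = 12, d_1 = (M_2 - M_1)/(6h_1) = -4. So g'(1) = 16.

16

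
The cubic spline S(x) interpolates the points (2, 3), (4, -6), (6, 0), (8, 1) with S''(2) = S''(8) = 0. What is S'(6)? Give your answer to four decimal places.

Write σ_i for S''(x_i). With h_i = 2, 2, 2 and divided differences Δ_i = -9/2, 3, 1/2, the continuity of S' gives the tridiagonal system
  2·σ_0 + 8·σ_1 + 2·σ_2 = 6(Δ_1 - Δ_0) = 45
  2·σ_1 + 8·σ_2 + 2·σ_3 = 6(Δ_2 - Δ_1) = -15
Natural end conditions: σ_0 = σ_3 = 0.
Forward elimination and back-substitution give σ_0 = 0, σ_1 = 13/2, σ_2 = -7/2, σ_3 = 0.
On [6, 8], S'(x) = b_2 + 2c_2·(x - 6) + 3d_2·(x - 6)² with b_2 = Δ_2 - h_2(2σ_2 + σ_3)/6 = 17/6, c_2 = σ_2/2 = -7/4, d_2 = (σ_3 - σ_2)/(6h_2) = 7/24. So S'(6) = 17/6.

2.8333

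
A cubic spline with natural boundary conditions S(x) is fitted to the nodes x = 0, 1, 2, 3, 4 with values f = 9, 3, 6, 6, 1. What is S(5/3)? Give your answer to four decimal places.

4.6720

Put m_i = S'' at the i-th knot. Here h = (1, 1, 1, 1) and Δ = (-6, 3, 0, -5), so the interior equations h_(i-1)·m_(i-1) + 2(h_(i-1)+h_i)·m_i + h_i·m_(i+1) = 6(Δ_i − Δ_(i-1)) read
  1·m_0 + 4·m_1 + 1·m_2 = 6(Δ_1 - Δ_0) = 54
  1·m_1 + 4·m_2 + 1·m_3 = 6(Δ_2 - Δ_1) = -18
  1·m_2 + 4·m_3 + 1·m_4 = 6(Δ_3 - Δ_2) = -30
Natural end conditions: m_0 = m_4 = 0.
Forward elimination and back-substitution give m_0 = 0, m_1 = 213/14, m_2 = -48/7, m_3 = -81/14, m_4 = 0.
On [1, 2], S(x) = 3 - 13/14·(x - 1) + 213/28·(x - 1)² - 103/28·(x - 1)³.
With (x - 1) = 2/3: S(5/3) = 883/189.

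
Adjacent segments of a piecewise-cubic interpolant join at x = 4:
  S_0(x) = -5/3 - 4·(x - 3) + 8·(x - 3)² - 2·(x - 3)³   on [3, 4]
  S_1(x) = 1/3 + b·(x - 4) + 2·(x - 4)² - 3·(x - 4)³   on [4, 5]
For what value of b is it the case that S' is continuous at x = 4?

6

S_0'(x) = -4 + 16·(x - 3) - 6·(x - 3)², so S_0'(4) = 6. On the right, S_1'(4) = b, so b = 6.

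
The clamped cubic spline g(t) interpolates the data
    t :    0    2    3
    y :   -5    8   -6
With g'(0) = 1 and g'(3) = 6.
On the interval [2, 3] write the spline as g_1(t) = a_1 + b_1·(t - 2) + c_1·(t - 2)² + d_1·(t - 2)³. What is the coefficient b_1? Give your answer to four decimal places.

-12.9167

Put M_i = g'' at the i-th knot. Here h = (2, 1) and Δ = (13/2, -14), so the interior equations h_(i-1)·M_(i-1) + 2(h_(i-1)+h_i)·M_i + h_i·M_(i+1) = 6(Δ_i − Δ_(i-1)) read
  2·M_0 + 6·M_1 + 1·M_2 = 6(Δ_1 - Δ_0) = -123
Clamped end conditions give two more equations: 2h_0·M_0 + h_0·M_1 = 6(Δ_0 - g'(0)) = 33 and h_1·M_1 + 2h_1·M_2 = 6(g'(3) - Δ_1) = 120.
Forward elimination and back-substitution give M_0 = 365/12, M_1 = -133/3, M_2 = 493/6.
On [2, 3], with g_1(t) = a_1 + b_1·(t - 2) + c_1·(t - 2)² + d_1·(t - 2)³: c_1 = M_1/2 = -133/6, d_1 = (M_2 - M_1)/(6h_1) = 253/12, b_1 = Δ_1 - h_1(2M_1 + M_2)/6 = -155/12.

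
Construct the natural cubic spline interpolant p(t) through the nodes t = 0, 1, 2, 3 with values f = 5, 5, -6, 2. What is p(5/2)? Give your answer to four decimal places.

-4.1750

Write M_i for p''(x_i). With h_i = 1, 1, 1 and divided differences Δ_i = 0, -11, 8, the continuity of p' gives the tridiagonal system
  1·M_0 + 4·M_1 + 1·M_2 = 6(Δ_1 - Δ_0) = -66
  1·M_1 + 4·M_2 + 1·M_3 = 6(Δ_2 - Δ_1) = 114
Natural end conditions: M_0 = M_3 = 0.
Hence M_0 = 0, M_1 = -126/5, M_2 = 174/5, M_3 = 0.
On [2, 3], p(t) = -6 - 18/5·(t - 2) + 87/5·(t - 2)² - 29/5·(t - 2)³.
With (t - 2) = 1/2: p(5/2) = -167/40.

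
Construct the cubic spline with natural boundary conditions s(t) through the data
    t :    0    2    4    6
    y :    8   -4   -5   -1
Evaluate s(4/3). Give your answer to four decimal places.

Let M_i = s''(x_i). Step sizes h_i = 2, 2, 2; slopes of the chords Δ_i = (y_(i+1) - y_i)/h_i = -6, -1/2, 2.
  2·M_0 + 8·M_1 + 2·M_2 = 6(Δ_1 - Δ_0) = 33
  2·M_1 + 8·M_2 + 2·M_3 = 6(Δ_2 - Δ_1) = 15
Natural end conditions: M_0 = M_3 = 0.
Solving the tridiagonal system: M_0 = 0, M_1 = 39/10, M_2 = 9/10, M_3 = 0.
On [0, 2], s(t) = 8 - 73/10·t + 0·t² + 13/40·t³.
With t = 4/3: s(4/3) = -26/27.

-0.9630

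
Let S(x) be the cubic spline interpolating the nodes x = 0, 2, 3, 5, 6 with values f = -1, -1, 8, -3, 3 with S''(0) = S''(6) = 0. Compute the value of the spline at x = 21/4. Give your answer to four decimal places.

Let M_i = S''(x_i). Step sizes h_i = 2, 1, 2, 1; slopes of the chords Δ_i = (y_(i+1) - y_i)/h_i = 0, 9, -11/2, 6.
  2·M_0 + 6·M_1 + 1·M_2 = 6(Δ_1 - Δ_0) = 54
  1·M_1 + 6·M_2 + 2·M_3 = 6(Δ_2 - Δ_1) = -87
  2·M_2 + 6·M_3 + 1·M_4 = 6(Δ_3 - Δ_2) = 69
Natural end conditions: M_0 = M_4 = 0.
Solving: M_0 = 0, M_1 = 398/31, M_2 = -714/31, M_3 = 1189/62, M_4 = 0.
On [5, 6], S(x) = -3 - 73/186·(x - 5) + 1189/124·(x - 5)² - 1189/372·(x - 5)³.
With (x - 5) = 1/4: S(21/4) = -20227/7936.

-2.5488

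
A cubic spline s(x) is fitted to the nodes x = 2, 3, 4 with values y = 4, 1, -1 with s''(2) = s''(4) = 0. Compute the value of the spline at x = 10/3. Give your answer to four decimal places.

0.2407

Write M_i for s''(x_i). With h_i = 1, 1 and divided differences Δ_i = -3, -2, the continuity of s' gives the tridiagonal system
  1·M_0 + 4·M_1 + 1·M_2 = 6(Δ_1 - Δ_0) = 6
Natural end conditions: M_0 = M_2 = 0.
Forward elimination and back-substitution give M_0 = 0, M_1 = 3/2, M_2 = 0.
On [3, 4], s(x) = 1 - 5/2·(x - 3) + 3/4·(x - 3)² - 1/4·(x - 3)³.
With (x - 3) = 1/3: s(10/3) = 13/54.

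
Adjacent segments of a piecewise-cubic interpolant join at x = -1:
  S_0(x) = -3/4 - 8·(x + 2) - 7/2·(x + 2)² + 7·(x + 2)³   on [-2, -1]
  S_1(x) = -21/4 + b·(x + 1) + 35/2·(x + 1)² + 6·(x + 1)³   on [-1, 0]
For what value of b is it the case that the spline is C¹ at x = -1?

6

S_0'(x) = -8 - 7·(x + 2) + 21·(x + 2)², so S_0'(-1) = 6. On the right, S_1'(-1) = b, so b = 6.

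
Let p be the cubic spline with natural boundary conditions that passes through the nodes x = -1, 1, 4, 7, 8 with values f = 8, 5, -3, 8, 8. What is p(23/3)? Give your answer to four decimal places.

8.2256

With σ_i denoting the second derivative at x_i, h_i = 2, 3, 3, 1, and Δ_i = (y_(i+1) − y_i)/h_i = -3/2, -8/3, 11/3, 0:
  2·σ_0 + 10·σ_1 + 3·σ_2 = 6(Δ_1 - Δ_0) = -7
  3·σ_1 + 12·σ_2 + 3·σ_3 = 6(Δ_2 - Δ_1) = 38
  3·σ_2 + 8·σ_3 + 1·σ_4 = 6(Δ_3 - Δ_2) = -22
Natural end conditions: σ_0 = σ_4 = 0.
Hence σ_0 = 0, σ_1 = -573/266, σ_2 = 1934/399, σ_3 = -1215/266, σ_4 = 0.
On [7, 8], p(x) = 8 + 405/266·(x - 7) - 1215/532·(x - 7)² + 405/532·(x - 7)³.
With (x - 7) = 2/3: p(23/3) = 1094/133.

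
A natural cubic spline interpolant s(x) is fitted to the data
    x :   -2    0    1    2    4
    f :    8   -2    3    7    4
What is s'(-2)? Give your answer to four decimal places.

Write M_i for s''(x_i). With h_i = 2, 1, 1, 2 and divided differences Δ_i = -5, 5, 4, -3/2, the continuity of s' gives the tridiagonal system
  2·M_0 + 6·M_1 + 1·M_2 = 6(Δ_1 - Δ_0) = 60
  1·M_1 + 4·M_2 + 1·M_3 = 6(Δ_2 - Δ_1) = -6
  1·M_2 + 6·M_3 + 2·M_4 = 6(Δ_3 - Δ_2) = -33
Natural end conditions: M_0 = M_4 = 0.
Forward elimination and back-substitution give M_0 = 0, M_1 = 461/44, M_2 = -63/22, M_3 = -221/44, M_4 = 0.
On [-2, 0], s'(x) = b_0 + 2c_0·(x + 2) + 3d_0·(x + 2)² with b_0 = Δ_0 - h_0(2M_0 + M_1)/6 = -1121/132, c_0 = M_0/2 = 0, d_0 = (M_1 - M_0)/(6h_0) = 461/528. So s'(-2) = -1121/132.

-8.4924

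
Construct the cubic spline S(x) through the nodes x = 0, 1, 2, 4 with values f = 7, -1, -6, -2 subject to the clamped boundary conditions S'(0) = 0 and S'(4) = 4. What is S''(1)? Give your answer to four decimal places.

With M_i denoting the second derivative at x_i, h_i = 1, 1, 2, and Δ_i = (y_(i+1) − y_i)/h_i = -8, -5, 2:
  1·M_0 + 4·M_1 + 1·M_2 = 6(Δ_1 - Δ_0) = 18
  1·M_1 + 6·M_2 + 2·M_3 = 6(Δ_2 - Δ_1) = 42
Clamped end conditions give two more equations: 2h_0·M_0 + h_0·M_1 = 6(Δ_0 - S'(0)) = -48 and h_2·M_2 + 2h_2·M_3 = 6(S'(4) - Δ_2) = 12.
Hence M_0 = -322/11, M_1 = 116/11, M_2 = 56/11, M_3 = 5/11.

10.5455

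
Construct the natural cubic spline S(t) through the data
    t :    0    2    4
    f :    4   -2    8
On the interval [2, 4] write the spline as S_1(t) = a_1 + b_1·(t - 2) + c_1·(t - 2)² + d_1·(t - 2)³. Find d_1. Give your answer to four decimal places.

-0.5000

Write m_i for S''(x_i). With h_i = 2, 2 and divided differences Δ_i = -3, 5, the continuity of S' gives the tridiagonal system
  2·m_0 + 8·m_1 + 2·m_2 = 6(Δ_1 - Δ_0) = 48
Natural end conditions: m_0 = m_2 = 0.
Solving: m_0 = 0, m_1 = 6, m_2 = 0.
On [2, 4], with S_1(t) = a_1 + b_1·(t - 2) + c_1·(t - 2)² + d_1·(t - 2)³: c_1 = m_1/2 = 3, d_1 = (m_2 - m_1)/(6h_1) = -1/2, b_1 = Δ_1 - h_1(2m_1 + m_2)/6 = 1.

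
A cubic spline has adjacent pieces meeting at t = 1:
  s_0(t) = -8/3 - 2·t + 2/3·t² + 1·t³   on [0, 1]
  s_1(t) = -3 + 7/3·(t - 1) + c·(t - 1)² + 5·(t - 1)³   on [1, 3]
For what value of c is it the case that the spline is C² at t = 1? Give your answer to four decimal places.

s_0''(t) = 4/3 + 6·t, so s_0''(1) = 22/3. On the right, s_1''(1) = 2c, so c = 11/3.

3.6667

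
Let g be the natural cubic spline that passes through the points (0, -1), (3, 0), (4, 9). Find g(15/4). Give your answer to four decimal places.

6.4961

With σ_i denoting the second derivative at x_i, h_i = 3, 1, and Δ_i = (y_(i+1) − y_i)/h_i = 1/3, 9:
  3·σ_0 + 8·σ_1 + 1·σ_2 = 6(Δ_1 - Δ_0) = 52
Natural end conditions: σ_0 = σ_2 = 0.
Solving the tridiagonal system: σ_0 = 0, σ_1 = 13/2, σ_2 = 0.
On [3, 4], g(x) = 0 + 41/6·(x - 3) + 13/4·(x - 3)² - 13/12·(x - 3)³.
With (x - 3) = 3/4: g(15/4) = 1663/256.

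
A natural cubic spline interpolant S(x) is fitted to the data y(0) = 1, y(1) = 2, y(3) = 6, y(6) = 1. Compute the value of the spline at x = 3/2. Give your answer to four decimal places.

2.9955

With M_i denoting the second derivative at x_i, h_i = 1, 2, 3, and Δ_i = (y_(i+1) − y_i)/h_i = 1, 2, -5/3:
  1·M_0 + 6·M_1 + 2·M_2 = 6(Δ_1 - Δ_0) = 6
  2·M_1 + 10·M_2 + 3·M_3 = 6(Δ_2 - Δ_1) = -22
Natural end conditions: M_0 = M_3 = 0.
Hence M_0 = 0, M_1 = 13/7, M_2 = -18/7, M_3 = 0.
On [1, 3], S(x) = 2 + 34/21·(x - 1) + 13/14·(x - 1)² - 31/84·(x - 1)³.
With (x - 1) = 1/2: S(3/2) = 671/224.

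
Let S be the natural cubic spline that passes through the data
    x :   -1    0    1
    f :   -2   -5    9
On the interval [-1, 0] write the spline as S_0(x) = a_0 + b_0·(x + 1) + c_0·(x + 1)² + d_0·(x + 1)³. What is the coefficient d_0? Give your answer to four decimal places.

4.2500

With M_i denoting the second derivative at x_i, h_i = 1, 1, and Δ_i = (y_(i+1) − y_i)/h_i = -3, 14:
  1·M_0 + 4·M_1 + 1·M_2 = 6(Δ_1 - Δ_0) = 102
Natural end conditions: M_0 = M_2 = 0.
Hence M_0 = 0, M_1 = 51/2, M_2 = 0.
On [-1, 0], with S_0(x) = a_0 + b_0·(x + 1) + c_0·(x + 1)² + d_0·(x + 1)³: c_0 = M_0/2 = 0, d_0 = (M_1 - M_0)/(6h_0) = 17/4, b_0 = Δ_0 - h_0(2M_0 + M_1)/6 = -29/4.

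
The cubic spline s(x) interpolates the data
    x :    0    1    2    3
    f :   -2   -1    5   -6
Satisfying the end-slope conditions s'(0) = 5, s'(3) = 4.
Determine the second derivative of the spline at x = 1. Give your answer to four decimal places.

26.1333

With M_i denoting the second derivative at x_i, h_i = 1, 1, 1, and Δ_i = (y_(i+1) − y_i)/h_i = 1, 6, -11:
  1·M_0 + 4·M_1 + 1·M_2 = 6(Δ_1 - Δ_0) = 30
  1·M_1 + 4·M_2 + 1·M_3 = 6(Δ_2 - Δ_1) = -102
Clamped end conditions give two more equations: 2h_0·M_0 + h_0·M_1 = 6(Δ_0 - s'(0)) = -24 and h_2·M_2 + 2h_2·M_3 = 6(s'(3) - Δ_2) = 90.
Hence M_0 = -376/15, M_1 = 392/15, M_2 = -742/15, M_3 = 1046/15.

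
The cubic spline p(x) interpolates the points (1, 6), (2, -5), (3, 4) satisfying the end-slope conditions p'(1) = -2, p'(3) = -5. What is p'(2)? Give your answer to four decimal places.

0.2500

Write σ_i for p''(x_i). With h_i = 1, 1 and divided differences Δ_i = -11, 9, the continuity of p' gives the tridiagonal system
  1·σ_0 + 4·σ_1 + 1·σ_2 = 6(Δ_1 - Δ_0) = 120
Clamped end conditions give two more equations: 2h_0·σ_0 + h_0·σ_1 = 6(Δ_0 - p'(1)) = -54 and h_1·σ_1 + 2h_1·σ_2 = 6(p'(3) - Δ_1) = -84.
Solving: σ_0 = -117/2, σ_1 = 63, σ_2 = -147/2.
On [2, 3], p'(x) = b_1 + 2c_1·(x - 2) + 3d_1·(x - 2)² with b_1 = Δ_1 - h_1(2σ_1 + σ_2)/6 = 1/4, c_1 = σ_1/2 = 63/2, d_1 = (σ_2 - σ_1)/(6h_1) = -91/4. So p'(2) = 1/4.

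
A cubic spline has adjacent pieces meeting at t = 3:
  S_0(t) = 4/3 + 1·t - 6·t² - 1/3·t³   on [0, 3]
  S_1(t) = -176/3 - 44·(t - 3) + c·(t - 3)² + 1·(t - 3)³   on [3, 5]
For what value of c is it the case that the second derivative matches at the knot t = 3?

S_0''(t) = -12 - 2·t, so S_0''(3) = -18. On the right, S_1''(3) = 2c, so c = -9.

-9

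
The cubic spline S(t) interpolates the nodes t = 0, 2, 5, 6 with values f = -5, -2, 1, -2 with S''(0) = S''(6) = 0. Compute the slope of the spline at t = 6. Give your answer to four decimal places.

Write m_i for S''(x_i). With h_i = 2, 3, 1 and divided differences Δ_i = 3/2, 1, -3, the continuity of S' gives the tridiagonal system
  2·m_0 + 10·m_1 + 3·m_2 = 6(Δ_1 - Δ_0) = -3
  3·m_1 + 8·m_2 + 1·m_3 = 6(Δ_2 - Δ_1) = -24
Natural end conditions: m_0 = m_3 = 0.
Forward elimination and back-substitution give m_0 = 0, m_1 = 48/71, m_2 = -231/71, m_3 = 0.
On [5, 6], S'(t) = b_2 + 2c_2·(t - 5) + 3d_2·(t - 5)² with b_2 = Δ_2 - h_2(2m_2 + m_3)/6 = -136/71, c_2 = m_2/2 = -231/142, d_2 = (m_3 - m_2)/(6h_2) = 77/142. So S'(6) = -503/142.

-3.5423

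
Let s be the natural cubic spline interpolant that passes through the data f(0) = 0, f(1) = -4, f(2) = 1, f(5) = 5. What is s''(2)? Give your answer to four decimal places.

Let σ_i = s''(x_i). Step sizes h_i = 1, 1, 3; slopes of the chords Δ_i = (y_(i+1) - y_i)/h_i = -4, 5, 4/3.
  1·σ_0 + 4·σ_1 + 1·σ_2 = 6(Δ_1 - Δ_0) = 54
  1·σ_1 + 8·σ_2 + 3·σ_3 = 6(Δ_2 - Δ_1) = -22
Natural end conditions: σ_0 = σ_3 = 0.
Solving: σ_0 = 0, σ_1 = 454/31, σ_2 = -142/31, σ_3 = 0.

-4.5806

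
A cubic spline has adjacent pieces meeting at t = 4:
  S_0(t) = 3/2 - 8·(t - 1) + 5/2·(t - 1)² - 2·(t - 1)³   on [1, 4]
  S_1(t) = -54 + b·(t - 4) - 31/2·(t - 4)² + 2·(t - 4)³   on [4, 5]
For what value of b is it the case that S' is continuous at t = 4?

-47

S_0'(t) = -8 + 5·(t - 1) - 6·(t - 1)², so S_0'(4) = -47. On the right, S_1'(4) = b, so b = -47.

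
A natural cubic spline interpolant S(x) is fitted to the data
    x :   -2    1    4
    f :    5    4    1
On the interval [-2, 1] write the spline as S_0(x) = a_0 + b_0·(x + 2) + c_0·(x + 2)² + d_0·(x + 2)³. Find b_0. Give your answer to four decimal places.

With m_i denoting the second derivative at x_i, h_i = 3, 3, and Δ_i = (y_(i+1) − y_i)/h_i = -1/3, -1:
  3·m_0 + 12·m_1 + 3·m_2 = 6(Δ_1 - Δ_0) = -4
Natural end conditions: m_0 = m_2 = 0.
Solving the tridiagonal system: m_0 = 0, m_1 = -1/3, m_2 = 0.
On [-2, 1], with S_0(x) = a_0 + b_0·(x + 2) + c_0·(x + 2)² + d_0·(x + 2)³: c_0 = m_0/2 = 0, d_0 = (m_1 - m_0)/(6h_0) = -1/54, b_0 = Δ_0 - h_0(2m_0 + m_1)/6 = -1/6.

-0.1667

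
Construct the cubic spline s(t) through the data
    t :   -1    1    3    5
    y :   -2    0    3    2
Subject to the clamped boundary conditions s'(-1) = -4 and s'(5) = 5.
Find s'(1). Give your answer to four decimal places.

Put σ_i = s'' at the i-th knot. Here h = (2, 2, 2) and Δ = (1, 3/2, -1/2), so the interior equations h_(i-1)·σ_(i-1) + 2(h_(i-1)+h_i)·σ_i + h_i·σ_(i+1) = 6(Δ_i − Δ_(i-1)) read
  2·σ_0 + 8·σ_1 + 2·σ_2 = 6(Δ_1 - Δ_0) = 3
  2·σ_1 + 8·σ_2 + 2·σ_3 = 6(Δ_2 - Δ_1) = -12
Clamped end conditions give two more equations: 2h_0·σ_0 + h_0·σ_1 = 6(Δ_0 - s'(-1)) = 30 and h_2·σ_2 + 2h_2·σ_3 = 6(s'(5) - Δ_2) = 33.
Hence σ_0 = 39/5, σ_1 = -3/5, σ_2 = -39/10, σ_3 = 51/5.
On [1, 3], s'(t) = b_1 + 2c_1·(t - 1) + 3d_1·(t - 1)² with b_1 = Δ_1 - h_1(2σ_1 + σ_2)/6 = 16/5, c_1 = σ_1/2 = -3/10, d_1 = (σ_2 - σ_1)/(6h_1) = -11/40. So s'(1) = 16/5.

3.2000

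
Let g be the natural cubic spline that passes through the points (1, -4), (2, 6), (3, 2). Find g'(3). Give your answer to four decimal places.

Let m_i = g''(x_i). Step sizes h_i = 1, 1; slopes of the chords Δ_i = (y_(i+1) - y_i)/h_i = 10, -4.
  1·m_0 + 4·m_1 + 1·m_2 = 6(Δ_1 - Δ_0) = -84
Natural end conditions: m_0 = m_2 = 0.
Hence m_0 = 0, m_1 = -21, m_2 = 0.
On [2, 3], g'(t) = b_1 + 2c_1·(t - 2) + 3d_1·(t - 2)² with b_1 = Δ_1 - h_1(2m_1 + m_2)/6 = 3, c_1 = m_1/2 = -21/2, d_1 = (m_2 - m_1)/(6h_1) = 7/2. So g'(3) = -15/2.

-7.5000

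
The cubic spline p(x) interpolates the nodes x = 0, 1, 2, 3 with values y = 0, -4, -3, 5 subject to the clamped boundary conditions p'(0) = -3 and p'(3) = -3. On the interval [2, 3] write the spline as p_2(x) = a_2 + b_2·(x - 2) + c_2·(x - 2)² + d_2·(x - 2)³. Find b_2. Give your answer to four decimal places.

Put M_i = p'' at the i-th knot. Here h = (1, 1, 1) and Δ = (-4, 1, 8), so the interior equations h_(i-1)·M_(i-1) + 2(h_(i-1)+h_i)·M_i + h_i·M_(i+1) = 6(Δ_i − Δ_(i-1)) read
  1·M_0 + 4·M_1 + 1·M_2 = 6(Δ_1 - Δ_0) = 30
  1·M_1 + 4·M_2 + 1·M_3 = 6(Δ_2 - Δ_1) = 42
Clamped end conditions give two more equations: 2h_0·M_0 + h_0·M_1 = 6(Δ_0 - p'(0)) = -6 and h_2·M_2 + 2h_2·M_3 = 6(p'(3) - Δ_2) = -66.
Solving: M_0 = -24/5, M_1 = 18/5, M_2 = 102/5, M_3 = -216/5.
On [2, 3], with p_2(x) = a_2 + b_2·(x - 2) + c_2·(x - 2)² + d_2·(x - 2)³: c_2 = M_2/2 = 51/5, d_2 = (M_3 - M_2)/(6h_2) = -53/5, b_2 = Δ_2 - h_2(2M_2 + M_3)/6 = 42/5.

8.4000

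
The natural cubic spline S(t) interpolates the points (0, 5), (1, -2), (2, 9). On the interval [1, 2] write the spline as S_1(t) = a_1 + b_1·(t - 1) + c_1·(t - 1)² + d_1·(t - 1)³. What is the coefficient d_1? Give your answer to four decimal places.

-4.5000

Put M_i = S'' at the i-th knot. Here h = (1, 1) and Δ = (-7, 11), so the interior equations h_(i-1)·M_(i-1) + 2(h_(i-1)+h_i)·M_i + h_i·M_(i+1) = 6(Δ_i − Δ_(i-1)) read
  1·M_0 + 4·M_1 + 1·M_2 = 6(Δ_1 - Δ_0) = 108
Natural end conditions: M_0 = M_2 = 0.
Hence M_0 = 0, M_1 = 27, M_2 = 0.
On [1, 2], with S_1(t) = a_1 + b_1·(t - 1) + c_1·(t - 1)² + d_1·(t - 1)³: c_1 = M_1/2 = 27/2, d_1 = (M_2 - M_1)/(6h_1) = -9/2, b_1 = Δ_1 - h_1(2M_1 + M_2)/6 = 2.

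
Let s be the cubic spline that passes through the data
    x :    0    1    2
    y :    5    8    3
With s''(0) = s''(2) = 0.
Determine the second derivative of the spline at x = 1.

-12

Write M_i for s''(x_i). With h_i = 1, 1 and divided differences Δ_i = 3, -5, the continuity of s' gives the tridiagonal system
  1·M_0 + 4·M_1 + 1·M_2 = 6(Δ_1 - Δ_0) = -48
Natural end conditions: M_0 = M_2 = 0.
Solving the tridiagonal system: M_0 = 0, M_1 = -12, M_2 = 0.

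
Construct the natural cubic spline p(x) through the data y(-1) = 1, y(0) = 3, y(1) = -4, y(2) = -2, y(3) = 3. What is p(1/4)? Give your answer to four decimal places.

1.5313

Put σ_i = p'' at the i-th knot. Here h = (1, 1, 1, 1) and Δ = (2, -7, 2, 5), so the interior equations h_(i-1)·σ_(i-1) + 2(h_(i-1)+h_i)·σ_i + h_i·σ_(i+1) = 6(Δ_i − Δ_(i-1)) read
  1·σ_0 + 4·σ_1 + 1·σ_2 = 6(Δ_1 - Δ_0) = -54
  1·σ_1 + 4·σ_2 + 1·σ_3 = 6(Δ_2 - Δ_1) = 54
  1·σ_2 + 4·σ_3 + 1·σ_4 = 6(Δ_3 - Δ_2) = 18
Natural end conditions: σ_0 = σ_4 = 0.
Hence σ_0 = 0, σ_1 = -18, σ_2 = 18, σ_3 = 0, σ_4 = 0.
On [0, 1], p(x) = 3 - 4·x - 9·x² + 6·x³.
With x = 1/4: p(1/4) = 49/32.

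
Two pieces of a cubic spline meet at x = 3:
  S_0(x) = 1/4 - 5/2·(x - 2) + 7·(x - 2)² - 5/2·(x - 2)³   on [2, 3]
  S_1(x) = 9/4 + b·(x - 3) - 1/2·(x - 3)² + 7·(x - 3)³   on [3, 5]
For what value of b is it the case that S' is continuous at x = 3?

S_0'(x) = -5/2 + 14·(x - 2) - 15/2·(x - 2)², so S_0'(3) = 4. On the right, S_1'(3) = b, so b = 4.

4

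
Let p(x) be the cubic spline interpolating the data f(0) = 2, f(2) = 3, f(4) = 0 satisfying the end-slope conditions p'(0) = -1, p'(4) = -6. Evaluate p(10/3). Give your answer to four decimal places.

2.7037

Put M_i = p'' at the i-th knot. Here h = (2, 2) and Δ = (1/2, -3/2), so the interior equations h_(i-1)·M_(i-1) + 2(h_(i-1)+h_i)·M_i + h_i·M_(i+1) = 6(Δ_i − Δ_(i-1)) read
  2·M_0 + 8·M_1 + 2·M_2 = 6(Δ_1 - Δ_0) = -12
Clamped end conditions give two more equations: 2h_0·M_0 + h_0·M_1 = 6(Δ_0 - p'(0)) = 9 and h_1·M_1 + 2h_1·M_2 = 6(p'(4) - Δ_1) = -27.
Forward elimination and back-substitution give M_0 = 5/2, M_1 = -1/2, M_2 = -13/2.
On [2, 4], p(x) = 3 + 1·(x - 2) - 1/4·(x - 2)² - 1/2·(x - 2)³.
With (x - 2) = 4/3: p(10/3) = 73/27.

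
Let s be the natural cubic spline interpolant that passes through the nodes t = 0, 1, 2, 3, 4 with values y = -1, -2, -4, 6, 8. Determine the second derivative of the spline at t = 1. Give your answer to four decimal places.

-7.6071

With m_i denoting the second derivative at x_i, h_i = 1, 1, 1, 1, and Δ_i = (y_(i+1) − y_i)/h_i = -1, -2, 10, 2:
  1·m_0 + 4·m_1 + 1·m_2 = 6(Δ_1 - Δ_0) = -6
  1·m_1 + 4·m_2 + 1·m_3 = 6(Δ_2 - Δ_1) = 72
  1·m_2 + 4·m_3 + 1·m_4 = 6(Δ_3 - Δ_2) = -48
Natural end conditions: m_0 = m_4 = 0.
Solving: m_0 = 0, m_1 = -213/28, m_2 = 171/7, m_3 = -507/28, m_4 = 0.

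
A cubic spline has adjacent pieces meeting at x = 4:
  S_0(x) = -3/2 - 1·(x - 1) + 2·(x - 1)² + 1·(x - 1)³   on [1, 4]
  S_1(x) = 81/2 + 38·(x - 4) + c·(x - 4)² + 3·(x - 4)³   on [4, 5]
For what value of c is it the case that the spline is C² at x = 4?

S_0''(x) = 4 + 6·(x - 1), so S_0''(4) = 22. On the right, S_1''(4) = 2c, so c = 11.

11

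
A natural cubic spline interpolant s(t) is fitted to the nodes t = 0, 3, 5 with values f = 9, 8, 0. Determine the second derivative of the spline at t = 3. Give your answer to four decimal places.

Let m_i = s''(x_i). Step sizes h_i = 3, 2; slopes of the chords Δ_i = (y_(i+1) - y_i)/h_i = -1/3, -4.
  3·m_0 + 10·m_1 + 2·m_2 = 6(Δ_1 - Δ_0) = -22
Natural end conditions: m_0 = m_2 = 0.
Solving: m_0 = 0, m_1 = -11/5, m_2 = 0.

-2.2000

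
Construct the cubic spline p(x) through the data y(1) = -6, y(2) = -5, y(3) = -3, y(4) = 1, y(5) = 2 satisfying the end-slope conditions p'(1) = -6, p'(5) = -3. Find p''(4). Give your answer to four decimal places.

-3.2143

Put m_i = p'' at the i-th knot. Here h = (1, 1, 1, 1) and Δ = (1, 2, 4, 1), so the interior equations h_(i-1)·m_(i-1) + 2(h_(i-1)+h_i)·m_i + h_i·m_(i+1) = 6(Δ_i − Δ_(i-1)) read
  1·m_0 + 4·m_1 + 1·m_2 = 6(Δ_1 - Δ_0) = 6
  1·m_1 + 4·m_2 + 1·m_3 = 6(Δ_2 - Δ_1) = 12
  1·m_2 + 4·m_3 + 1·m_4 = 6(Δ_3 - Δ_2) = -18
Clamped end conditions give two more equations: 2h_0·m_0 + h_0·m_1 = 6(Δ_0 - p'(1)) = 42 and h_3·m_3 + 2h_3·m_4 = 6(p'(5) - Δ_3) = -24.
Solving the tridiagonal system: m_0 = 669/28, m_1 = -81/14, m_2 = 21/4, m_3 = -45/14, m_4 = -291/28.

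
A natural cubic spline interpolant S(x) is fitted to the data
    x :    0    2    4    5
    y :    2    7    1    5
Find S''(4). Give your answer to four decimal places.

9.1364

Put m_i = S'' at the i-th knot. Here h = (2, 2, 1) and Δ = (5/2, -3, 4), so the interior equations h_(i-1)·m_(i-1) + 2(h_(i-1)+h_i)·m_i + h_i·m_(i+1) = 6(Δ_i − Δ_(i-1)) read
  2·m_0 + 8·m_1 + 2·m_2 = 6(Δ_1 - Δ_0) = -33
  2·m_1 + 6·m_2 + 1·m_3 = 6(Δ_2 - Δ_1) = 42
Natural end conditions: m_0 = m_3 = 0.
Hence m_0 = 0, m_1 = -141/22, m_2 = 201/22, m_3 = 0.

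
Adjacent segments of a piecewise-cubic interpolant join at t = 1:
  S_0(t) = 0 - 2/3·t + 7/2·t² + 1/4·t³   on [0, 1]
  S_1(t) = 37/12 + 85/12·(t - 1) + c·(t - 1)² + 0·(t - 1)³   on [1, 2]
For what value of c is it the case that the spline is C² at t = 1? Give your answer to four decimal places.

S_0''(t) = 7 + 3/2·t, so S_0''(1) = 17/2. On the right, S_1''(1) = 2c, so c = 17/4.

4.2500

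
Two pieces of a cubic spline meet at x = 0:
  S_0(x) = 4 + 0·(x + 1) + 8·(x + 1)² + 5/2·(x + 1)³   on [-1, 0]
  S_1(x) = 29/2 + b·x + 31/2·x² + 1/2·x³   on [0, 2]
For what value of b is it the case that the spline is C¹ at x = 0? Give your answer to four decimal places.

S_0'(x) = 0 + 16·(x + 1) + 15/2·(x + 1)², so S_0'(0) = 47/2. On the right, S_1'(0) = b, so b = 47/2.

23.5000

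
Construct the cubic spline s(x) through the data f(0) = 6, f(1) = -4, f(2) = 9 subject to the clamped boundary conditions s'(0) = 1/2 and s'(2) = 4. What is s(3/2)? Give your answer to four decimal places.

2.1406

With m_i denoting the second derivative at x_i, h_i = 1, 1, and Δ_i = (y_(i+1) − y_i)/h_i = -10, 13:
  1·m_0 + 4·m_1 + 1·m_2 = 6(Δ_1 - Δ_0) = 138
Clamped end conditions give two more equations: 2h_0·m_0 + h_0·m_1 = 6(Δ_0 - s'(0)) = -63 and h_1·m_1 + 2h_1·m_2 = 6(s'(2) - Δ_1) = -54.
Solving: m_0 = -257/4, m_1 = 131/2, m_2 = -239/4.
On [1, 2], s(x) = -4 + 9/8·(x - 1) + 131/4·(x - 1)² - 167/8·(x - 1)³.
With (x - 1) = 1/2: s(3/2) = 137/64.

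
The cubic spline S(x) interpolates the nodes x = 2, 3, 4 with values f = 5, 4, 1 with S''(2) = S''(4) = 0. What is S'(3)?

-2

Write M_i for S''(x_i). With h_i = 1, 1 and divided differences Δ_i = -1, -3, the continuity of S' gives the tridiagonal system
  1·M_0 + 4·M_1 + 1·M_2 = 6(Δ_1 - Δ_0) = -12
Natural end conditions: M_0 = M_2 = 0.
Solving the tridiagonal system: M_0 = 0, M_1 = -3, M_2 = 0.
On [3, 4], S'(x) = b_1 + 2c_1·(x - 3) + 3d_1·(x - 3)² with b_1 = Δ_1 - h_1(2M_1 + M_2)/6 = -2, c_1 = M_1/2 = -3/2, d_1 = (M_2 - M_1)/(6h_1) = 1/2. So S'(3) = -2.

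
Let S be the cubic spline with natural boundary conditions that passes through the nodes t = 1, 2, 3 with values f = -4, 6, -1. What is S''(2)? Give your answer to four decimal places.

-25.5000

With m_i denoting the second derivative at x_i, h_i = 1, 1, and Δ_i = (y_(i+1) − y_i)/h_i = 10, -7:
  1·m_0 + 4·m_1 + 1·m_2 = 6(Δ_1 - Δ_0) = -102
Natural end conditions: m_0 = m_2 = 0.
Solving the tridiagonal system: m_0 = 0, m_1 = -51/2, m_2 = 0.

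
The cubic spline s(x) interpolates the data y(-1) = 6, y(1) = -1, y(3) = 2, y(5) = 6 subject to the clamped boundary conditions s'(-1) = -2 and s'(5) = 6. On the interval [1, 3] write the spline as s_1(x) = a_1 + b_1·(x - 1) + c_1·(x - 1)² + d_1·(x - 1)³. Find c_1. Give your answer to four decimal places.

2.8833

Let m_i = s''(x_i). Step sizes h_i = 2, 2, 2; slopes of the chords Δ_i = (y_(i+1) - y_i)/h_i = -7/2, 3/2, 2.
  2·m_0 + 8·m_1 + 2·m_2 = 6(Δ_1 - Δ_0) = 30
  2·m_1 + 8·m_2 + 2·m_3 = 6(Δ_2 - Δ_1) = 3
Clamped end conditions give two more equations: 2h_0·m_0 + h_0·m_1 = 6(Δ_0 - s'(-1)) = -9 and h_2·m_2 + 2h_2·m_3 = 6(s'(5) - Δ_2) = 24.
Forward elimination and back-substitution give m_0 = -77/15, m_1 = 173/30, m_2 = -44/15, m_3 = 112/15.
On [1, 3], with s_1(x) = a_1 + b_1·(x - 1) + c_1·(x - 1)² + d_1·(x - 1)³: c_1 = m_1/2 = 173/60, d_1 = (m_2 - m_1)/(6h_1) = -29/40, b_1 = Δ_1 - h_1(2m_1 + m_2)/6 = -41/30.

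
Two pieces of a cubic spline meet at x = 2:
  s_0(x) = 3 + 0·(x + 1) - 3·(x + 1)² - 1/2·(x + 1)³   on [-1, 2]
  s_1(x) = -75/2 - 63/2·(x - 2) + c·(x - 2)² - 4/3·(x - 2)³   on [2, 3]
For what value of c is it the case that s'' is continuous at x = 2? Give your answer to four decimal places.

-7.5000

s_0''(x) = -6 - 3·(x + 1), so s_0''(2) = -15. On the right, s_1''(2) = 2c, so c = -15/2.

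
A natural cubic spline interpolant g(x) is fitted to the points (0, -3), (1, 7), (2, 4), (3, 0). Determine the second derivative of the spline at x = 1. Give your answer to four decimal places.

-20.4000

Write σ_i for g''(x_i). With h_i = 1, 1, 1 and divided differences Δ_i = 10, -3, -4, the continuity of g' gives the tridiagonal system
  1·σ_0 + 4·σ_1 + 1·σ_2 = 6(Δ_1 - Δ_0) = -78
  1·σ_1 + 4·σ_2 + 1·σ_3 = 6(Δ_2 - Δ_1) = -6
Natural end conditions: σ_0 = σ_3 = 0.
Solving: σ_0 = 0, σ_1 = -102/5, σ_2 = 18/5, σ_3 = 0.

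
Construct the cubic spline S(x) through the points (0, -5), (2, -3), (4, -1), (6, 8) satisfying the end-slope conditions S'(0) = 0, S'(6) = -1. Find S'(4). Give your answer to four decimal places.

4.2667

With σ_i denoting the second derivative at x_i, h_i = 2, 2, 2, and Δ_i = (y_(i+1) − y_i)/h_i = 1, 1, 9/2:
  2·σ_0 + 8·σ_1 + 2·σ_2 = 6(Δ_1 - Δ_0) = 0
  2·σ_1 + 8·σ_2 + 2·σ_3 = 6(Δ_2 - Δ_1) = 21
Clamped end conditions give two more equations: 2h_0·σ_0 + h_0·σ_1 = 6(Δ_0 - S'(0)) = 6 and h_2·σ_2 + 2h_2·σ_3 = 6(S'(6) - Δ_2) = -33.
Solving the tridiagonal system: σ_0 = 77/30, σ_1 = -32/15, σ_2 = 179/30, σ_3 = -337/30.
On [4, 6], S'(x) = b_2 + 2c_2·(x - 4) + 3d_2·(x - 4)² with b_2 = Δ_2 - h_2(2σ_2 + σ_3)/6 = 64/15, c_2 = σ_2/2 = 179/60, d_2 = (σ_3 - σ_2)/(6h_2) = -43/30. So S'(4) = 64/15.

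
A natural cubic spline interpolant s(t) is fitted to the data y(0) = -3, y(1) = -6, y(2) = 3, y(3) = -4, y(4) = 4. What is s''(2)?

-39

Let M_i = s''(x_i). Step sizes h_i = 1, 1, 1, 1; slopes of the chords Δ_i = (y_(i+1) - y_i)/h_i = -3, 9, -7, 8.
  1·M_0 + 4·M_1 + 1·M_2 = 6(Δ_1 - Δ_0) = 72
  1·M_1 + 4·M_2 + 1·M_3 = 6(Δ_2 - Δ_1) = -96
  1·M_2 + 4·M_3 + 1·M_4 = 6(Δ_3 - Δ_2) = 90
Natural end conditions: M_0 = M_4 = 0.
Solving the tridiagonal system: M_0 = 0, M_1 = 111/4, M_2 = -39, M_3 = 129/4, M_4 = 0.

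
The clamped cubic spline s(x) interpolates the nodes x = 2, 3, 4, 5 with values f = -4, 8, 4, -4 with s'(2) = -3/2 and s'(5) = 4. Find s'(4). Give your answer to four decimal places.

Let σ_i = s''(x_i). Step sizes h_i = 1, 1, 1; slopes of the chords Δ_i = (y_(i+1) - y_i)/h_i = 12, -4, -8.
  1·σ_0 + 4·σ_1 + 1·σ_2 = 6(Δ_1 - Δ_0) = -96
  1·σ_1 + 4·σ_2 + 1·σ_3 = 6(Δ_2 - Δ_1) = -24
Clamped end conditions give two more equations: 2h_0·σ_0 + h_0·σ_1 = 6(Δ_0 - s'(2)) = 81 and h_2·σ_2 + 2h_2·σ_3 = 6(s'(5) - Δ_2) = 72.
Forward elimination and back-substitution give σ_0 = 886/15, σ_1 = -557/15, σ_2 = -98/15, σ_3 = 589/15.
On [4, 5], s'(x) = b_2 + 2c_2·(x - 4) + 3d_2·(x - 4)² with b_2 = Δ_2 - h_2(2σ_2 + σ_3)/6 = -371/30, c_2 = σ_2/2 = -49/15, d_2 = (σ_3 - σ_2)/(6h_2) = 229/30. So s'(4) = -371/30.

-12.3667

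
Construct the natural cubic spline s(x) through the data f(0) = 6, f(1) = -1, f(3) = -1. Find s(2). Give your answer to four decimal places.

Let m_i = s''(x_i). Step sizes h_i = 1, 2; slopes of the chords Δ_i = (y_(i+1) - y_i)/h_i = -7, 0.
  1·m_0 + 6·m_1 + 2·m_2 = 6(Δ_1 - Δ_0) = 42
Natural end conditions: m_0 = m_2 = 0.
Hence m_0 = 0, m_1 = 7, m_2 = 0.
On [1, 3], s(x) = -1 - 14/3·(x - 1) + 7/2·(x - 1)² - 7/12·(x - 1)³.
With (x - 1) = 1: s(2) = -11/4.

-2.7500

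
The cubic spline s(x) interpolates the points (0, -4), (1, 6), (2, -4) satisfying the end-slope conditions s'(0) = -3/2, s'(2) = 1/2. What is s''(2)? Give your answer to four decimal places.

62.5000

Let σ_i = s''(x_i). Step sizes h_i = 1, 1; slopes of the chords Δ_i = (y_(i+1) - y_i)/h_i = 10, -10.
  1·σ_0 + 4·σ_1 + 1·σ_2 = 6(Δ_1 - Δ_0) = -120
Clamped end conditions give two more equations: 2h_0·σ_0 + h_0·σ_1 = 6(Δ_0 - s'(0)) = 69 and h_1·σ_1 + 2h_1·σ_2 = 6(s'(2) - Δ_1) = 63.
Hence σ_0 = 131/2, σ_1 = -62, σ_2 = 125/2.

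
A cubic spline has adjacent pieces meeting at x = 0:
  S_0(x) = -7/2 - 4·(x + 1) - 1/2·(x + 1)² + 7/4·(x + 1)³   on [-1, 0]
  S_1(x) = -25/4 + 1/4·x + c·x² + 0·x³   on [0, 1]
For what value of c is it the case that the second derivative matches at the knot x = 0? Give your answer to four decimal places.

S_0''(x) = -1 + 21/2·(x + 1), so S_0''(0) = 19/2. On the right, S_1''(0) = 2c, so c = 19/4.

4.7500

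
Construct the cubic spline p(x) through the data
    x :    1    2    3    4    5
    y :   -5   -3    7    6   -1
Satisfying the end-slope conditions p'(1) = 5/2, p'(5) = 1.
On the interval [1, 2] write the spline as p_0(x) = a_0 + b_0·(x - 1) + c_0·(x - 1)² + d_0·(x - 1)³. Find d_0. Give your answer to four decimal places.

Put M_i = p'' at the i-th knot. Here h = (1, 1, 1, 1) and Δ = (2, 10, -1, -7), so the interior equations h_(i-1)·M_(i-1) + 2(h_(i-1)+h_i)·M_i + h_i·M_(i+1) = 6(Δ_i − Δ_(i-1)) read
  1·M_0 + 4·M_1 + 1·M_2 = 6(Δ_1 - Δ_0) = 48
  1·M_1 + 4·M_2 + 1·M_3 = 6(Δ_2 - Δ_1) = -66
  1·M_2 + 4·M_3 + 1·M_4 = 6(Δ_3 - Δ_2) = -36
Clamped end conditions give two more equations: 2h_0·M_0 + h_0·M_1 = 6(Δ_0 - p'(1)) = -3 and h_3·M_3 + 2h_3·M_4 = 6(p'(5) - Δ_3) = 48.
Forward elimination and back-substitution give M_0 = -627/56, M_1 = 543/28, M_2 = -147/8, M_3 = -333/28, M_4 = 1677/56.
On [1, 2], with p_0(x) = a_0 + b_0·(x - 1) + c_0·(x - 1)² + d_0·(x - 1)³: c_0 = M_0/2 = -627/112, d_0 = (M_1 - M_0)/(6h_0) = 571/112, b_0 = Δ_0 - h_0(2M_0 + M_1)/6 = 5/2.

5.0982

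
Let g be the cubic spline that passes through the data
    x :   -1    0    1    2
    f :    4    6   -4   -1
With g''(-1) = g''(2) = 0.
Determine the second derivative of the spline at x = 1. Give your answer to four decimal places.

Put M_i = g'' at the i-th knot. Here h = (1, 1, 1) and Δ = (2, -10, 3), so the interior equations h_(i-1)·M_(i-1) + 2(h_(i-1)+h_i)·M_i + h_i·M_(i+1) = 6(Δ_i − Δ_(i-1)) read
  1·M_0 + 4·M_1 + 1·M_2 = 6(Δ_1 - Δ_0) = -72
  1·M_1 + 4·M_2 + 1·M_3 = 6(Δ_2 - Δ_1) = 78
Natural end conditions: M_0 = M_3 = 0.
Solving the tridiagonal system: M_0 = 0, M_1 = -122/5, M_2 = 128/5, M_3 = 0.

25.6000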